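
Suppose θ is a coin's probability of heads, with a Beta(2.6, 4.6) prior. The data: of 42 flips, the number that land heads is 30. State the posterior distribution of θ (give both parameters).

The binomial likelihood is conjugate to the Beta prior: with 30 successes and 12 failures, the posterior is Beta(2.6+30, 4.6+12) = Beta(32.6, 16.6).

Posterior: Beta(32.6, 16.6)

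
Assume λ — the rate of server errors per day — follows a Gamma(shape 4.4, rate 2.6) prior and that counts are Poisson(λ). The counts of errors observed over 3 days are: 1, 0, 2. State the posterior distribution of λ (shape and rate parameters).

Total count ∑xᵢ = 3 over n = 3 days.
Gamma is conjugate to the Poisson likelihood: posterior is Gamma(shape = 4.4+3 = 7.4, rate = 2.6+3 = 5.6).

Posterior: Gamma(shape=7.4, rate=5.6)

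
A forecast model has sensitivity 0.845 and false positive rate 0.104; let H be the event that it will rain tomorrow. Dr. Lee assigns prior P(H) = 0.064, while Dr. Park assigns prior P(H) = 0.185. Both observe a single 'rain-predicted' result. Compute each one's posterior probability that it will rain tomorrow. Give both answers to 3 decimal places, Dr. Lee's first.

Dr. Lee: 0.357; Dr. Park: 0.648

The likelihood ratio for a 'rain-predicted' result is 0.845/0.104 = 8.1250.
Dr. Lee: prior odds 0.064/0.936 = 0.068376; posterior odds 0.55556; posterior probability 0.357.
Dr. Park: prior odds 0.185/0.815 = 0.22699; posterior odds 1.8443; posterior probability 0.648.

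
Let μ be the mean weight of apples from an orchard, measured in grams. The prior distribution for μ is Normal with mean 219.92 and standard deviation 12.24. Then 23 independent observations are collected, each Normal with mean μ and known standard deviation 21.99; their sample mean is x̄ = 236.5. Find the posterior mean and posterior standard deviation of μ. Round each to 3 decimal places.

Prior precision 1/τ₀² = 1/12.24² = 0.00667478; data precision n/σ² = 23/21.99² = 0.0475639.
Posterior precision = 0.00667478 + 0.0475639 = 0.0542387, giving posterior SD = 1/√0.0542387 = 4.294.
Posterior mean = (0.00667478·219.92 + 0.0475639·236.5) / 0.0542387 = 234.460.

Posterior mean ≈ 234.460; posterior SD ≈ 4.294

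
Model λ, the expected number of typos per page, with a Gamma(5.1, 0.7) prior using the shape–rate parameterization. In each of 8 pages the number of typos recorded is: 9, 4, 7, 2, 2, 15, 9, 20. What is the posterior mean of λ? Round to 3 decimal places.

The Poisson likelihood adds the total count to the shape and the number of exposure periods to the rate. Here ∑xᵢ = 68 and n = 8, so shape 5.1→73.1 and rate 0.7→8.7.
Posterior mean = shape/rate = 73.1/8.7 = 8.402.

Posterior mean ≈ 8.402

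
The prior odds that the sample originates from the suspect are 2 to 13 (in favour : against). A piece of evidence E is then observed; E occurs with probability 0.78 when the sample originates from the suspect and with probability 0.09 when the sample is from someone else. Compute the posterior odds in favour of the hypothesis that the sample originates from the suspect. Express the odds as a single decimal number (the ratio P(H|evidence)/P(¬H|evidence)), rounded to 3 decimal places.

Prior odds = 2/13 = 0.15385.
Likelihood ratio for E = 0.78/0.09 = 8.6667.
Posterior odds = prior odds × LR = 1.3333.

Posterior odds ≈ 1.333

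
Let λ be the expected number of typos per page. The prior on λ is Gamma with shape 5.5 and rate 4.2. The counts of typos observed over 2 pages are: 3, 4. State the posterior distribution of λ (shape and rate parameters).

Posterior: Gamma(shape=12.5, rate=6.2)

The Poisson likelihood adds the total count to the shape and the number of exposure periods to the rate. Here ∑xᵢ = 7 and n = 2, so shape 5.5→12.5 and rate 4.2→6.2.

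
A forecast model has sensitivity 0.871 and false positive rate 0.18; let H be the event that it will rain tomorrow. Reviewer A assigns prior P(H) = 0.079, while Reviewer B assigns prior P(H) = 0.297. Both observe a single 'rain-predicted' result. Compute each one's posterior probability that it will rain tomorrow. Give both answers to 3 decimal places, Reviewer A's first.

The likelihood ratio for a 'rain-predicted' result is 0.871/0.18 = 4.8389.
Reviewer A: prior odds 0.079/0.921 = 0.085776; posterior odds 0.41506; posterior probability 0.293.
Reviewer B: prior odds 0.297/0.703 = 0.42248; posterior odds 2.0443; posterior probability 0.672.

Reviewer A: 0.293; Reviewer B: 0.672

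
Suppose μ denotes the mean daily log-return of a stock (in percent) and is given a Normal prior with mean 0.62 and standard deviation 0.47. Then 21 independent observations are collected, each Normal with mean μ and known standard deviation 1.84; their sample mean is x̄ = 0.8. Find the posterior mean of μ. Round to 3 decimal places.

With known σ, the Normal prior is conjugate. Weight on the data is w = (n/σ²)/(n/σ² + 1/τ₀²) = 6.20274/(6.20274+4.52694) = 0.57809.
Posterior mean = w·x̄ + (1−w)·μ₀ = 0.57809·0.8 + 0.42191·0.62 = 0.724.

Posterior mean ≈ 0.724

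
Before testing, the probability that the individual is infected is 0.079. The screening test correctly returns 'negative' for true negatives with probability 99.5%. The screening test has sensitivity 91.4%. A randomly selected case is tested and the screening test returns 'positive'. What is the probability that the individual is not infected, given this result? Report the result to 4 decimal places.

Write H for 'the individual is infected'. Prior odds H:¬H = 0.079/0.921 = 0.085776. For the 'positive' outcome, the likelihood ratio is 0.914/0.005 = 182.80.
Posterior odds = 0.085776 × 182.80 = 15.680, so P(H|E) = 15.680/(1+15.680) = 0.9400. Then P(¬H|E) = 1 − 0.9400 = 0.0600.

P(¬H | E) ≈ 0.0600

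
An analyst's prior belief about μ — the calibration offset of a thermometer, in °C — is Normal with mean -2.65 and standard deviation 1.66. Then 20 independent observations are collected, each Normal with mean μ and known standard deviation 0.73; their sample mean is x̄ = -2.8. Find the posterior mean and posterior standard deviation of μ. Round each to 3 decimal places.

Posterior mean ≈ -2.799; posterior SD ≈ 0.162

With known σ, the Normal prior is conjugate. Weight on the data is w = (n/σ²)/(n/σ² + 1/τ₀²) = 37.5305/(37.5305+0.362897) = 0.99042.
Posterior mean = w·x̄ + (1−w)·μ₀ = 0.99042·-2.8 + 0.0095768·-2.65 = -2.799. Posterior variance = 1/(37.5305+0.362897) = 0.0263898, so SD = 0.162.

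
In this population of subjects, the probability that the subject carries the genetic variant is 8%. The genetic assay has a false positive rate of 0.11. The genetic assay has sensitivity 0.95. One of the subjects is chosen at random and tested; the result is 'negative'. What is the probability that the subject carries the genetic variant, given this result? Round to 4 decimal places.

Write H for 'the subject carries the genetic variant'. Prior odds H:¬H = 0.08/0.92 = 0.086957. For the 'negative' outcome, the likelihood ratio is 0.05/0.89 = 0.056180.
Posterior odds = 0.086957 × 0.056180 = 0.0048852, so P(H|E) = 0.0048852/(1+0.0048852) = 0.0049.

P(H | E) ≈ 0.0049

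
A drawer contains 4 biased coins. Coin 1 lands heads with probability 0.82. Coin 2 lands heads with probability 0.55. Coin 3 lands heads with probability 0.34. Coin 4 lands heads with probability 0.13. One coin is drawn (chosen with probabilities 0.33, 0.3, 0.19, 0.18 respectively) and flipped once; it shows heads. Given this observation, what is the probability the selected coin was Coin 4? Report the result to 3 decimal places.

P(heads|C1) = 0.82; P(heads|C2) = 0.55; P(heads|C3) = 0.34; P(heads|C4) = 0.13.
Prior × likelihood for each source: 0.33·0.82=0.2706, 0.3·0.55=0.1650, 0.19·0.34=0.06460, 0.18·0.13=0.02340. Summing gives P(heads) = 0.52360.
P(Coin 4 | heads) = 0.02340 / 0.52360 = 0.045.

Posterior probability ≈ 0.045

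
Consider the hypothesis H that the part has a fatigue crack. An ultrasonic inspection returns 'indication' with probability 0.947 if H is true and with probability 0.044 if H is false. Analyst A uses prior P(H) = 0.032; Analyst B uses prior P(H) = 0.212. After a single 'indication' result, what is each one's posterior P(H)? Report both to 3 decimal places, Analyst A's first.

The likelihood ratio for an 'indication' result is 0.947/0.044 = 21.523.
Analyst A: prior odds 0.032/0.968 = 0.033058; posterior odds 0.71150; posterior probability 0.416.
Analyst B: prior odds 0.212/0.788 = 0.26904; posterior odds 5.7904; posterior probability 0.853.

Analyst A: 0.416; Analyst B: 0.853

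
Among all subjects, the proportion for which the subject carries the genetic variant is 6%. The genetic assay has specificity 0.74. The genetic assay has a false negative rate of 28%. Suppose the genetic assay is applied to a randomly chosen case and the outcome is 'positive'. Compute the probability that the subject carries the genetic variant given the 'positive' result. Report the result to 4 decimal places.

Write H for 'the subject carries the genetic variant'. Prior odds H:¬H = 0.06/0.94 = 0.063830. For the 'positive' outcome, the likelihood ratio is 0.72/0.26 = 2.7692.
Posterior odds = 0.063830 × 2.7692 = 0.17676, so P(H|E) = 0.17676/(1+0.17676) = 0.1502.

P(H | E) ≈ 0.1502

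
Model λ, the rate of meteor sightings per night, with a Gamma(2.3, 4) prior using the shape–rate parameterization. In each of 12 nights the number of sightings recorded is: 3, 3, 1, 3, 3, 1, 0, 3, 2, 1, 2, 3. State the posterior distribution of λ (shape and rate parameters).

The Poisson likelihood adds the total count to the shape and the number of exposure periods to the rate. Here ∑xᵢ = 25 and n = 12, so shape 2.3→27.3 and rate 4→16.

Posterior: Gamma(shape=27.3, rate=16)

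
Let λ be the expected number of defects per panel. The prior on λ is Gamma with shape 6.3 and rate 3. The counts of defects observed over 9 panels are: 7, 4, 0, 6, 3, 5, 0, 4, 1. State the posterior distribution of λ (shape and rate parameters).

Posterior: Gamma(shape=36.3, rate=12)

The Poisson likelihood adds the total count to the shape and the number of exposure periods to the rate. Here ∑xᵢ = 30 and n = 9, so shape 6.3→36.3 and rate 3→12.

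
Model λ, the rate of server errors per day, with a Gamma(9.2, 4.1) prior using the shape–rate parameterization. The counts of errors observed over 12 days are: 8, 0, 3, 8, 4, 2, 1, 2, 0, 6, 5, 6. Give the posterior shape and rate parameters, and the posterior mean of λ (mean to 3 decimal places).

Posterior: Gamma(shape=54.2, rate=16.1); mean ≈ 3.366

Total count ∑xᵢ = 45 over n = 12 days.
Gamma is conjugate to the Poisson likelihood: posterior is Gamma(shape = 9.2+45 = 54.2, rate = 4.1+12 = 16.1).
Posterior mean = shape/rate = 54.2/16.1 = 3.366.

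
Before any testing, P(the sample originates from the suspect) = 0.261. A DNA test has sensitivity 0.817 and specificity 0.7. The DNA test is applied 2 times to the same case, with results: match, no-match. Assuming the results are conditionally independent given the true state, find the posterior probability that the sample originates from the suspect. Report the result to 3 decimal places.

Posterior P(H) ≈ 0.201

With H the event that the sample originates from the suspect, the joint likelihood of the observed sequence is P(data|H) = 0.817·0.183 = 0.14951 and P(data|¬H) = 0.3·0.7 = 0.21000.
Bayes: P(H|data) = 0.261·0.14951 / (0.261·0.14951 + 0.739·0.21000) = 0.039022/0.19421 = 0.2009.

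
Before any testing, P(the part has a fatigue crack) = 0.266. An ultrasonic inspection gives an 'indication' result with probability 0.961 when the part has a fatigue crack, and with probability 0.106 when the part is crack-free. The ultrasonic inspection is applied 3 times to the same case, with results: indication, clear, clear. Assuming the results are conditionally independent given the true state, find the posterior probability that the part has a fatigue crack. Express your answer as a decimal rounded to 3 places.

Let H be the event that the part has a fatigue crack; start with P(H) = 0.266. P('indication'|H) = 0.961, P('indication'|¬H) = 0.106.
Update on result 1 ('indication'): P(H) ← 0.961·0.2660 / (0.961·0.2660 + 0.106·0.7340) = 0.25563/0.33343 = 0.7667.
Update on result 2 ('clear'): P(H) ← 0.039·0.7667 / (0.039·0.7667 + 0.894·0.2333) = 0.029900/0.23851 = 0.1254.
Update on result 3 ('clear'): P(H) ← 0.039·0.1254 / (0.039·0.1254 + 0.894·0.8746) = 0.0048890/0.78682 = 0.0062.

Posterior P(H) ≈ 0.006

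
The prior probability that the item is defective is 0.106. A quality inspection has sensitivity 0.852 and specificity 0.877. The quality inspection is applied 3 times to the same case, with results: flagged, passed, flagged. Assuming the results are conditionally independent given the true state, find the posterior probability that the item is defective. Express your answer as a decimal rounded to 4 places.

Let H be the event that the item is defective; start with P(H) = 0.106. P('flagged'|H) = 0.852, P('flagged'|¬H) = 0.123.
Update on result 1 ('flagged'): P(H) ← 0.852·0.1060 / (0.852·0.1060 + 0.123·0.8940) = 0.090312/0.20027 = 0.4509.
Update on result 2 ('passed'): P(H) ← 0.148·0.4509 / (0.148·0.4509 + 0.877·0.5491) = 0.066739/0.54826 = 0.1217.
Update on result 3 ('flagged'): P(H) ← 0.852·0.1217 / (0.852·0.1217 + 0.123·0.8783) = 0.10371/0.21174 = 0.4898.

Posterior P(H) ≈ 0.4898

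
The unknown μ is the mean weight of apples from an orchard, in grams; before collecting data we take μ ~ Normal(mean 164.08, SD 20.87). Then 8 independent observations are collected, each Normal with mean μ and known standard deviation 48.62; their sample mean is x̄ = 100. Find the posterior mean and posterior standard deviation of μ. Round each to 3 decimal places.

Prior precision 1/τ₀² = 1/20.87² = 0.00229591; data precision n/σ² = 8/48.62² = 0.00338423.
Posterior precision = 0.00229591 + 0.00338423 = 0.00568014, giving posterior SD = 1/√0.00568014 = 13.268.
Posterior mean = (0.00229591·164.08 + 0.00338423·100) / 0.00568014 = 125.901.

Posterior mean ≈ 125.901; posterior SD ≈ 13.268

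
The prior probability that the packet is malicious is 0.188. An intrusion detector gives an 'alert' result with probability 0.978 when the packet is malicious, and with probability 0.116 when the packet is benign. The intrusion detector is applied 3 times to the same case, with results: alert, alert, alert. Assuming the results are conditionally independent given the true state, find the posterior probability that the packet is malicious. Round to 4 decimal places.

Posterior P(H) ≈ 0.9928

With H the event that the packet is malicious, the joint likelihood of the observed sequence is P(data|H) = 0.978·0.978·0.978 = 0.93544 and P(data|¬H) = 0.116·0.116·0.116 = 0.0015609.
Bayes: P(H|data) = 0.188·0.93544 / (0.188·0.93544 + 0.812·0.0015609) = 0.17586/0.17713 = 0.9928.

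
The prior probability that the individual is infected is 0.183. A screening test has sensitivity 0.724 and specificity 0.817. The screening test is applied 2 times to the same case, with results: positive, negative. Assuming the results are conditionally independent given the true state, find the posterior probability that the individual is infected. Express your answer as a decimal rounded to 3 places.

With H the event that the individual is infected, the joint likelihood of the observed sequence is P(data|H) = 0.724·0.276 = 0.19982 and P(data|¬H) = 0.183·0.817 = 0.14951.
Bayes: P(H|data) = 0.183·0.19982 / (0.183·0.19982 + 0.817·0.14951) = 0.036568/0.15872 = 0.2304.

Posterior P(H) ≈ 0.230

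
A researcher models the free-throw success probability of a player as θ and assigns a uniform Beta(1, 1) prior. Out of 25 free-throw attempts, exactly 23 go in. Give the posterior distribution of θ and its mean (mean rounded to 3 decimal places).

Posterior: Beta(24, 3); mean ≈ 0.889

The binomial likelihood is conjugate to the Beta prior: with 23 successes and 2 failures, the posterior is Beta(1+23, 1+2) = Beta(24, 3).
E[θ | data] = 24/(24+3) = 0.889.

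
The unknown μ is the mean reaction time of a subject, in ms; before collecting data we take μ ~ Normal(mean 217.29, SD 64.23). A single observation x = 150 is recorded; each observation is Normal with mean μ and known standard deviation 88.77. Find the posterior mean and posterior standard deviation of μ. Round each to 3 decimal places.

Posterior mean ≈ 194.167; posterior SD ≈ 52.037

With known σ, the Normal prior is conjugate. Weight on the data is w = (n/σ²)/(n/σ² + 1/τ₀²) = 0.00012690/(0.00012690+0.00024240) = 0.34363.
Posterior mean = w·x̄ + (1−w)·μ₀ = 0.34363·150 + 0.65637·217.29 = 194.167. Posterior variance = 1/(0.00012690+0.00024240) = 2707.85, so SD = 52.037.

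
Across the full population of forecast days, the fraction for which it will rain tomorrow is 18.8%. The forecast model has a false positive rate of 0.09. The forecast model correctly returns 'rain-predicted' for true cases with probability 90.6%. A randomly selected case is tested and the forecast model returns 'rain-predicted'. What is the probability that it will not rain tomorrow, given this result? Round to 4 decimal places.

Let H be the event that it will rain tomorrow. P(H) = 0.188, so P(¬H) = 0.812. With E the 'rain-predicted' result, P(E|H) = 0.906 and P(E|¬H) = 0.09.
P(E) = 0.906·0.188 + 0.09·0.812 = 0.17033 + 0.073080 = 0.24341.
By Bayes' theorem, P(H|E) = 0.17033 / 0.24341 = 0.6998. Hence P(¬H|E) = 1 − 0.6998 = 0.3002.

P(¬H | E) ≈ 0.3002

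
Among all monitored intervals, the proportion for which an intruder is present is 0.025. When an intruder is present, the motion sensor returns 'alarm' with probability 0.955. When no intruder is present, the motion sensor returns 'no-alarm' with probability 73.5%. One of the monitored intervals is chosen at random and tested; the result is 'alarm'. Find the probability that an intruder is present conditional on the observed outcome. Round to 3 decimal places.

Write H for 'an intruder is present'. Prior odds H:¬H = 0.025/0.975 = 0.025641. For the 'alarm' outcome, the likelihood ratio is 0.955/0.265 = 3.6038.
Posterior odds = 0.025641 × 3.6038 = 0.092404, so P(H|E) = 0.092404/(1+0.092404) = 0.085.

P(H | E) ≈ 0.085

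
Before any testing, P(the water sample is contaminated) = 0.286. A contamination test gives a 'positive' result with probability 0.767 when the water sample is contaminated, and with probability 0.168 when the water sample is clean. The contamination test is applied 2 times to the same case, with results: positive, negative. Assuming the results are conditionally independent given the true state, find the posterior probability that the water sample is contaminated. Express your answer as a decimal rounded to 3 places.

Posterior P(H) ≈ 0.339

Let H be the event that the water sample is contaminated; start with P(H) = 0.286. P('positive'|H) = 0.767, P('positive'|¬H) = 0.168.
Update on result 1 ('positive'): P(H) ← 0.767·0.2860 / (0.767·0.2860 + 0.168·0.7140) = 0.21936/0.33931 = 0.6465.
Update on result 2 ('negative'): P(H) ← 0.233·0.6465 / (0.233·0.6465 + 0.832·0.3535) = 0.15063/0.44475 = 0.3387.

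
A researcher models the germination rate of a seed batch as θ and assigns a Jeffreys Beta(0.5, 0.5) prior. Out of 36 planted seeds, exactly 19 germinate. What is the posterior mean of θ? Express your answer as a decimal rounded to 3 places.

Observing 19 successes and 17 failures updates Beta(0.5, 0.5) by adding the success and failure counts to the two shape parameters: α = 0.5+19 = 19.5, β = 0.5+17 = 17.5.
E[θ | data] = 19.5/(19.5+17.5) = 0.527.

Posterior mean ≈ 0.527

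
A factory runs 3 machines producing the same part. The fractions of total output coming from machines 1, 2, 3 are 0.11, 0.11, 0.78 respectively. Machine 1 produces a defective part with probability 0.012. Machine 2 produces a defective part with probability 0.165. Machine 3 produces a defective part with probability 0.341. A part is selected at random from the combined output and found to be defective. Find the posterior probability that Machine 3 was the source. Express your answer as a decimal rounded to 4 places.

Posterior probability ≈ 0.9318

Tabulate prior·likelihood by source: [1] prior 0.11, lik 0.012, product 0.001320; [2] prior 0.11, lik 0.165, product 0.01815; [3] prior 0.78, lik 0.341, product 0.2660.
Normalizing constant = 0.28545; the posterior for Machine 3 is its product over the sum, 0.2660/0.28545 = 0.9318.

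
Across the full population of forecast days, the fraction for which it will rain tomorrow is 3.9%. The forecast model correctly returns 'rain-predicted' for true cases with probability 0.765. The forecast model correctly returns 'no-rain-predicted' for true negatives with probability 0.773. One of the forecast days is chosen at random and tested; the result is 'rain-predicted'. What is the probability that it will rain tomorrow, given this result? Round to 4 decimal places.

P(H | E) ≈ 0.1203

Let H be the event that it will rain tomorrow. P(H) = 0.039, so P(¬H) = 0.961. With E the 'rain-predicted' result, P(E|H) = 0.765 and P(E|¬H) = 0.227.
P(E) = 0.765·0.039 + 0.227·0.961 = 0.029835 + 0.21815 = 0.24798.
By Bayes' theorem, P(H|E) = 0.029835 / 0.24798 = 0.1203.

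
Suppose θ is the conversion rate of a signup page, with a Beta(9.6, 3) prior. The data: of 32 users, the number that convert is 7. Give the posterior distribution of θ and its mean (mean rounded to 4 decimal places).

Posterior: Beta(16.6, 28); mean ≈ 0.3722

The binomial likelihood is conjugate to the Beta prior: with 7 successes and 25 failures, the posterior is Beta(9.6+7, 3+25) = Beta(16.6, 28).
Posterior mean = α/(α+β) = 16.6/44.6 = 0.3722.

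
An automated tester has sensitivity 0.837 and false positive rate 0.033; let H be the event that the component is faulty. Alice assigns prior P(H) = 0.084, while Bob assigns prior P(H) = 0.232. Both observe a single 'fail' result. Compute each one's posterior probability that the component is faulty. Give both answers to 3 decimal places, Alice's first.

P('+'|H) = 0.837, P('+'|¬H) = 0.033.
Alice: numerator 0.837·0.084 = 0.070308; evidence = 0.070308+0.033·0.916 = 0.10054; posterior = 0.699.
Bob: numerator 0.837·0.232 = 0.19418; evidence = 0.19418+0.033·0.768 = 0.21953; posterior = 0.885.

Alice: 0.699; Bob: 0.885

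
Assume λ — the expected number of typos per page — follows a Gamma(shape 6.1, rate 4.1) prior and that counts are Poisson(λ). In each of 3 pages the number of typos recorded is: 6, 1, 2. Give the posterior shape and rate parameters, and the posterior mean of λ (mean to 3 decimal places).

Posterior: Gamma(shape=15.1, rate=7.1); mean ≈ 2.127

The Poisson likelihood adds the total count to the shape and the number of exposure periods to the rate. Here ∑xᵢ = 9 and n = 3, so shape 6.1→15.1 and rate 4.1→7.1.
Posterior mean = shape/rate = 15.1/7.1 = 2.127.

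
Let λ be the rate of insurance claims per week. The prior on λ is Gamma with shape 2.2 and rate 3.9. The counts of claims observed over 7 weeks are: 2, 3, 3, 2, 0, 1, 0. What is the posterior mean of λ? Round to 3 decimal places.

Posterior mean ≈ 1.211

Total count ∑xᵢ = 11 over n = 7 weeks.
Gamma is conjugate to the Poisson likelihood: posterior is Gamma(shape = 2.2+11 = 13.2, rate = 3.9+7 = 10.9).
Posterior mean = shape/rate = 13.2/10.9 = 1.211.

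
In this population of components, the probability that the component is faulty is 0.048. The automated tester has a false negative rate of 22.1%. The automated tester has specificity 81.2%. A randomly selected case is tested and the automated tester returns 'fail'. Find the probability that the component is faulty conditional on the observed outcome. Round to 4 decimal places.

P(H | E) ≈ 0.1728

Let H be the event that the component is faulty. P(H) = 0.048, so P(¬H) = 0.952. With E the 'fail' result, P(E|H) = 0.779 and P(E|¬H) = 0.188.
P(E) = 0.779·0.048 + 0.188·0.952 = 0.037392 + 0.17898 = 0.21637.
By Bayes' theorem, P(H|E) = 0.037392 / 0.21637 = 0.1728.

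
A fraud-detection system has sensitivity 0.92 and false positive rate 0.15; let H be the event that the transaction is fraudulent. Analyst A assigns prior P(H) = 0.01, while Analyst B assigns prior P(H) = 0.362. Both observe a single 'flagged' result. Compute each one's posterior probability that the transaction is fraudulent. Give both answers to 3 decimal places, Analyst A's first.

The likelihood ratio for a 'flagged' result is 0.92/0.15 = 6.1333.
Analyst A: prior odds 0.01/0.99 = 0.010101; posterior odds 0.061953; posterior probability 0.058.
Analyst B: prior odds 0.362/0.638 = 0.56740; posterior odds 3.4800; posterior probability 0.777.

Analyst A: 0.058; Analyst B: 0.777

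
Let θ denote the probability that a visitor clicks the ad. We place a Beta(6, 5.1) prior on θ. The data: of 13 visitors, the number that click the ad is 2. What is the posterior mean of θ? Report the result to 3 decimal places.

Posterior mean ≈ 0.332

Observing 2 successes and 11 failures updates Beta(6, 5.1) by adding the success and failure counts to the two shape parameters: α = 6+2 = 8, β = 5.1+11 = 16.1.
E[θ | data] = 8/(8+16.1) = 0.332.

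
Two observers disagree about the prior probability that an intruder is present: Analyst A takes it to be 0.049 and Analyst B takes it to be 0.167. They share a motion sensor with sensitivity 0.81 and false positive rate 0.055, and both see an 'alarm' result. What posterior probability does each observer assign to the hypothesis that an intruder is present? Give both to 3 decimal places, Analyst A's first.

The likelihood ratio for an 'alarm' result is 0.81/0.055 = 14.727.
Analyst A: prior odds 0.049/0.951 = 0.051525; posterior odds 0.75882; posterior probability 0.431.
Analyst B: prior odds 0.167/0.833 = 0.20048; posterior odds 2.9525; posterior probability 0.747.

Analyst A: 0.431; Analyst B: 0.747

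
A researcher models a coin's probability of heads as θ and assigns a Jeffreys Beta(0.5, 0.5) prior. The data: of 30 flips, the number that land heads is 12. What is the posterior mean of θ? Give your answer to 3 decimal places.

Observing 12 successes and 18 failures updates Beta(0.5, 0.5) by adding the success and failure counts to the two shape parameters: α = 0.5+12 = 12.5, β = 0.5+18 = 18.5.
Posterior mean = α/(α+β) = 12.5/31 = 0.403.

Posterior mean ≈ 0.403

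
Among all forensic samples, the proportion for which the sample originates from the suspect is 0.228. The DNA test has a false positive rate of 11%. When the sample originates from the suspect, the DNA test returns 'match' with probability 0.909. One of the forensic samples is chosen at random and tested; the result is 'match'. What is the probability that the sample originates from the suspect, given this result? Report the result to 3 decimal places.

P(H | E) ≈ 0.709

Let H be the event that the sample originates from the suspect. P(H) = 0.228, so P(¬H) = 0.772. With E the 'match' result, P(E|H) = 0.909 and P(E|¬H) = 0.11.
P(E) = 0.909·0.228 + 0.11·0.772 = 0.20725 + 0.084920 = 0.29217.
By Bayes' theorem, P(H|E) = 0.20725 / 0.29217 = 0.709.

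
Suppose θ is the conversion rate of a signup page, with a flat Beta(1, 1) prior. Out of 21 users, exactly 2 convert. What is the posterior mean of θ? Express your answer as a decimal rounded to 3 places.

Observing 2 successes and 19 failures updates Beta(1, 1) by adding the success and failure counts to the two shape parameters: α = 1+2 = 3, β = 1+19 = 20.
Posterior mean = α/(α+β) = 3/23 = 0.130.

Posterior mean ≈ 0.130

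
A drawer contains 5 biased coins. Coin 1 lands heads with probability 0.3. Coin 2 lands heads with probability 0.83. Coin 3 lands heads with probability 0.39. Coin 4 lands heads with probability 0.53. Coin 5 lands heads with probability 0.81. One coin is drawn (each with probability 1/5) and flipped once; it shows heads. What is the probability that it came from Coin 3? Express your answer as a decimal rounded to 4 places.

Posterior probability ≈ 0.1364

Tabulate prior·likelihood by source: [1] prior 0.2, lik 0.3, product 0.06000; [2] prior 0.2, lik 0.83, product 0.1660; [3] prior 0.2, lik 0.39, product 0.07800; [4] prior 0.2, lik 0.53, product 0.1060; [5] prior 0.2, lik 0.81, product 0.1620.
Normalizing constant = 0.57200; the posterior for Coin 3 is its product over the sum, 0.07800/0.57200 = 0.1364.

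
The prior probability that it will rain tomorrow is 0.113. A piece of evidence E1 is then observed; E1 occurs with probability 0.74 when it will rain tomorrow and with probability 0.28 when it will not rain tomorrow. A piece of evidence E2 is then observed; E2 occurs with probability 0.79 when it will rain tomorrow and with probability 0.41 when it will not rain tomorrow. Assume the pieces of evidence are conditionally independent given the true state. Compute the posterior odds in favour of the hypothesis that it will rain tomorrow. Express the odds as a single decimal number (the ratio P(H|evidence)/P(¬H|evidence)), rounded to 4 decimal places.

Posterior odds ≈ 0.6487

Prior odds = 0.113/(1−0.113) = 0.12740.
Likelihood ratio for E1 = 0.74/0.28 = 2.6429.
Likelihood ratio for E2 = 0.79/0.41 = 1.9268.
Posterior odds = prior odds × LR₁ × LR₂ = 0.64874.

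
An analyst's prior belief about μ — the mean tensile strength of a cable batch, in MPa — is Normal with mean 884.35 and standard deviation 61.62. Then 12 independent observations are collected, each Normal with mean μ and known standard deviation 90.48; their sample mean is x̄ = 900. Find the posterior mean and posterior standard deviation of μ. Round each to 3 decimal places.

Posterior mean ≈ 897.616; posterior SD ≈ 24.048

Prior precision 1/τ₀² = 1/61.62² = 0.00026336; data precision n/σ² = 12/90.48² = 0.00146580.
Posterior precision = 0.00026336 + 0.00146580 = 0.00172917, giving posterior SD = 1/√0.00172917 = 24.048.
Posterior mean = (0.00026336·884.35 + 0.00146580·900) / 0.00172917 = 897.616.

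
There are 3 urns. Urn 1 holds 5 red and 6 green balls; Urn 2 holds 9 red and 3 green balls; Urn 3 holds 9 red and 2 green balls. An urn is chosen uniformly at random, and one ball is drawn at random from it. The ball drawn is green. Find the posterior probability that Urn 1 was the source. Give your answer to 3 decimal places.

P(green|Urn 1) = 0.5455; P(green|Urn 2) = 0.25; P(green|Urn 3) = 0.1818.
Prior × likelihood for each source: 0.333333·0.5455=0.1818, 0.333333·0.25=0.08333, 0.333333·0.1818=0.06061. Summing gives P(green) = 0.32576.
P(Urn 1 | green) = 0.1818 / 0.32576 = 0.558.

Posterior probability ≈ 0.558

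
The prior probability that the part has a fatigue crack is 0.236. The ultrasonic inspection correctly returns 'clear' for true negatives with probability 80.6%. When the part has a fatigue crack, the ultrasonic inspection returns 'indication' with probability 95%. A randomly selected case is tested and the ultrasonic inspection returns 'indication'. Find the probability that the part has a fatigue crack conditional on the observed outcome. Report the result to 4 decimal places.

Write H for 'the part has a fatigue crack'. Prior odds H:¬H = 0.236/0.764 = 0.30890. For the 'indication' outcome, the likelihood ratio is 0.95/0.194 = 4.8969.
Posterior odds = 0.30890 × 4.8969 = 1.5127, so P(H|E) = 1.5127/(1+1.5127) = 0.6020.

P(H | E) ≈ 0.6020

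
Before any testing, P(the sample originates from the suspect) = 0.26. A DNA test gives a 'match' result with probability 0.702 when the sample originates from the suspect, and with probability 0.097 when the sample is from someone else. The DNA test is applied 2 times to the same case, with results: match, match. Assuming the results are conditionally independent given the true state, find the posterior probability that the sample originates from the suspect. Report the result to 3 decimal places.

Posterior P(H) ≈ 0.948

With H the event that the sample originates from the suspect, the joint likelihood of the observed sequence is P(data|H) = 0.702·0.702 = 0.49280 and P(data|¬H) = 0.097·0.097 = 0.0094090.
Bayes: P(H|data) = 0.26·0.49280 / (0.26·0.49280 + 0.74·0.0094090) = 0.12813/0.13509 = 0.9485.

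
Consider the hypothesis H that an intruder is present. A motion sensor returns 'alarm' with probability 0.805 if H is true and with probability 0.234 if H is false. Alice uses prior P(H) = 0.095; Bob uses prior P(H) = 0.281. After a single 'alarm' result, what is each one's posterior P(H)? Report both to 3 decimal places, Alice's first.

Alice: 0.265; Bob: 0.573

P('+'|H) = 0.805, P('+'|¬H) = 0.234.
Alice: numerator 0.805·0.095 = 0.076475; evidence = 0.076475+0.234·0.905 = 0.28825; posterior = 0.265.
Bob: numerator 0.805·0.281 = 0.22621; evidence = 0.22621+0.234·0.719 = 0.39445; posterior = 0.573.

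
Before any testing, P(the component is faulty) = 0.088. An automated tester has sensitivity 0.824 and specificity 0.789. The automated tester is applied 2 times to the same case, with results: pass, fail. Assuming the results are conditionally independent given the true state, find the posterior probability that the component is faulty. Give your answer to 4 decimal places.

With H the event that the component is faulty, the joint likelihood of the observed sequence is P(data|H) = 0.176·0.824 = 0.14502 and P(data|¬H) = 0.789·0.211 = 0.16648.
Bayes: P(H|data) = 0.088·0.14502 / (0.088·0.14502 + 0.912·0.16648) = 0.012762/0.16459 = 0.0775.

Posterior P(H) ≈ 0.0775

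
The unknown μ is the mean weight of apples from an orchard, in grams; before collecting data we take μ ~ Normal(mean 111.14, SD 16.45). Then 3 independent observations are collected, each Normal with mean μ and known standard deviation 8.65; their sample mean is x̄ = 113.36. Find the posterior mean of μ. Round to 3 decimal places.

Posterior mean ≈ 113.173

With known σ, the Normal prior is conjugate. Weight on the data is w = (n/σ²)/(n/σ² + 1/τ₀²) = 0.0400949/(0.0400949+0.00369546) = 0.91561.
Posterior mean = w·x̄ + (1−w)·μ₀ = 0.91561·113.36 + 0.084390·111.14 = 113.173.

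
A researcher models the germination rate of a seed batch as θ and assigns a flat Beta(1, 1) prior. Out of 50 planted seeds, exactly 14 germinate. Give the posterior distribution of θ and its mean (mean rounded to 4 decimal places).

Observing 14 successes and 36 failures updates Beta(1, 1) by adding the success and failure counts to the two shape parameters: α = 1+14 = 15, β = 1+36 = 37.
Posterior mean = α/(α+β) = 15/52 = 0.2885.

Posterior: Beta(15, 37); mean ≈ 0.2885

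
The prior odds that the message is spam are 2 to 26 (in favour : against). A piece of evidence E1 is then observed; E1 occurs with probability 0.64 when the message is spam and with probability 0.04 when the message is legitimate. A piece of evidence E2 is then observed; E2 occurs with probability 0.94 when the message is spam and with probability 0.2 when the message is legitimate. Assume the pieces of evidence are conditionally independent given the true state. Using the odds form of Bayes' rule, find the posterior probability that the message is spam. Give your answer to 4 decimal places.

Prior odds = 2/26 = 0.076923.
Likelihood ratio for E1 = 0.64/0.04 = 16.000.
Likelihood ratio for E2 = 0.94/0.2 = 4.7000.
Posterior odds = prior odds × LR₁ × LR₂ = 5.7846.
Posterior probability = odds/(1+odds) = 5.7846/6.7846 = 0.8526.

Posterior probability ≈ 0.8526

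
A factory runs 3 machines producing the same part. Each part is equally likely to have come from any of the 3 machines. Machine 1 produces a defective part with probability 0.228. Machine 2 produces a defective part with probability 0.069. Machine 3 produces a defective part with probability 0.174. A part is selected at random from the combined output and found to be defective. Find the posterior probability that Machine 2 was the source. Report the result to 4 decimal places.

Posterior probability ≈ 0.1465

Tabulate prior·likelihood by source: [1] prior 0.333333, lik 0.228, product 0.07600; [2] prior 0.333333, lik 0.069, product 0.02300; [3] prior 0.333333, lik 0.174, product 0.05800.
Normalizing constant = 0.15700; the posterior for Machine 2 is its product over the sum, 0.02300/0.15700 = 0.1465.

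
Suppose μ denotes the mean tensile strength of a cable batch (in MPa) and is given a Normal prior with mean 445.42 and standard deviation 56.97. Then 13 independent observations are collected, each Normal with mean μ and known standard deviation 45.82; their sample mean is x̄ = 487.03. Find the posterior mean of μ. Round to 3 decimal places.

Posterior mean ≈ 485.058

Prior precision 1/τ₀² = 1/56.97² = 0.00030811; data precision n/σ² = 13/45.82² = 0.00619203.
Posterior precision = 0.00030811 + 0.00619203 = 0.00650014.
Posterior mean = (0.00030811·445.42 + 0.00619203·487.03) / 0.00650014 = 485.058.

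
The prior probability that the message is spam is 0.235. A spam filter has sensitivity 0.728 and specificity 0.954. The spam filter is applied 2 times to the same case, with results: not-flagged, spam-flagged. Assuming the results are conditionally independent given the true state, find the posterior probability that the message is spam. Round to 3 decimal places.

Let H be the event that the message is spam; start with P(H) = 0.235. P('spam-flagged'|H) = 0.728, P('spam-flagged'|¬H) = 0.046.
Update on result 1 ('not-flagged'): P(H) ← 0.272·0.2350 / (0.272·0.2350 + 0.954·0.7650) = 0.063920/0.79373 = 0.0805.
Update on result 2 ('spam-flagged'): P(H) ← 0.728·0.0805 / (0.728·0.0805 + 0.046·0.9195) = 0.058627/0.10092 = 0.5809.

Posterior P(H) ≈ 0.581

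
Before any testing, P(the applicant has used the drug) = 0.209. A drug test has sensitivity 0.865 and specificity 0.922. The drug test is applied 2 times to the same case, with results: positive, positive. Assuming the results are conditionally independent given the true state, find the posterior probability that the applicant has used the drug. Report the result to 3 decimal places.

Let H be the event that the applicant has used the drug; start with P(H) = 0.209. P('positive'|H) = 0.865, P('positive'|¬H) = 0.078.
Update on result 1 ('positive'): P(H) ← 0.865·0.2090 / (0.865·0.2090 + 0.078·0.7910) = 0.18079/0.24248 = 0.7456.
Update on result 2 ('positive'): P(H) ← 0.865·0.7456 / (0.865·0.7456 + 0.078·0.2544) = 0.64491/0.66475 = 0.9701.

Posterior P(H) ≈ 0.970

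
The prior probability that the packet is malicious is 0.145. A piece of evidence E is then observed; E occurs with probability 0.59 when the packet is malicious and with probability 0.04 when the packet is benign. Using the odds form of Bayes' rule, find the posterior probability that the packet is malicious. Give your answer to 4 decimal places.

Prior odds = 0.145/(1−0.145) = 0.16959. In log-odds, ln(0.16959) = -1.7744.
Add log likelihood ratio: ln(14.750) = 2.6912.
Posterior log-odds = 0.91688, so posterior odds = exp(0.91688) = 2.5015. Converting, P(H|E) = 2.5015/3.5015 = 0.7144.

Posterior probability ≈ 0.7144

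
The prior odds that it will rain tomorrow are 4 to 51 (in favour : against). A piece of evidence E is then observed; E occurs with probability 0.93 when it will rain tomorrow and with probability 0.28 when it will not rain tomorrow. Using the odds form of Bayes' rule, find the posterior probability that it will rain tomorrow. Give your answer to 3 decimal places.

Posterior probability ≈ 0.207

Prior odds = 4/51 = 0.078431.
Likelihood ratio for E = 0.93/0.28 = 3.3214.
Posterior odds = prior odds × LR = 0.26050.
Posterior probability = odds/(1+odds) = 0.26050/1.2605 = 0.207.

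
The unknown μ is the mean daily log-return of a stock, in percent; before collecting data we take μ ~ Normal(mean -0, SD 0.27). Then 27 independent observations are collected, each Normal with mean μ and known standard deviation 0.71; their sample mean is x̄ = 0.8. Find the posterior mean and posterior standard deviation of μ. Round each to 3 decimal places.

Posterior mean ≈ 0.637; posterior SD ≈ 0.122

With known σ, the Normal prior is conjugate. Weight on the data is w = (n/σ²)/(n/σ² + 1/τ₀²) = 53.5608/(53.5608+13.7174) = 0.79611.
Posterior mean = w·x̄ + (1−w)·μ₀ = 0.79611·0.8 + 0.20389·-0 = 0.637. Posterior variance = 1/(53.5608+13.7174) = 0.0148637, so SD = 0.122.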